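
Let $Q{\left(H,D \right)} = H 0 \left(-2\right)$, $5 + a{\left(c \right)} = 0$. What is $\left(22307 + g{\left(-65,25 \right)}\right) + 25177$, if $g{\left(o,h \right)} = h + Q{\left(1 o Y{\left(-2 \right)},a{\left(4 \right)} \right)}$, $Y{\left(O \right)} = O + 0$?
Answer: $47509$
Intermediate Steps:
$a{\left(c \right)} = -5$ ($a{\left(c \right)} = -5 + 0 = -5$)
$Y{\left(O \right)} = O$
$Q{\left(H,D \right)} = 0$ ($Q{\left(H,D \right)} = 0 \left(-2\right) = 0$)
$g{\left(o,h \right)} = h$ ($g{\left(o,h \right)} = h + 0 = h$)
$\left(22307 + g{\left(-65,25 \right)}\right) + 25177 = \left(22307 + 25\right) + 25177 = 22332 + 25177 = 47509$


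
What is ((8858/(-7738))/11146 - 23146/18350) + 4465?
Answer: 1766129680506873/395661543950 ≈ 4463.7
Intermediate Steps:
((8858/(-7738))/11146 - 23146/18350) + 4465 = ((8858*(-1/7738))*(1/11146) - 23146*1/18350) + 4465 = (-4429/3869*1/11146 - 11573/9175) + 4465 = (-4429/43123874 - 11573/9175) + 4465 = -499113229877/395661543950 + 4465 = 1766129680506873/395661543950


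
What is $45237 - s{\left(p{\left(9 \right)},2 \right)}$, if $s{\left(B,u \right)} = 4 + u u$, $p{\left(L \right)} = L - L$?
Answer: $45229$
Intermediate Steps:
$p{\left(L \right)} = 0$
$s{\left(B,u \right)} = 4 + u^{2}$
$45237 - s{\left(p{\left(9 \right)},2 \right)} = 45237 - \left(4 + 2^{2}\right) = 45237 - \left(4 + 4\right) = 45237 - 8 = 45229$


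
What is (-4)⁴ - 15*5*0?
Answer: 256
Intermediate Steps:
(-4)⁴ - 15*5*0 = 256 - 75*0 = 256 + 0 = 256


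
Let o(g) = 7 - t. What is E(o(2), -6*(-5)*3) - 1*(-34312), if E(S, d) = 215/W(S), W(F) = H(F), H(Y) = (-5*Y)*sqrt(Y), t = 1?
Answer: 34312 - 43*sqrt(6)/36 ≈ 34309.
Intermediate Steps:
H(Y) = -5*Y**(3/2)
W(F) = -5*F**(3/2)
o(g) = 6 (o(g) = 7 - 1*1 = 7 - 1 = 6)
E(S, d) = -43/S**(3/2) (E(S, d) = 215/((-5*S**(3/2))) = 215*(-1/(5*S**(3/2))) = -43/S**(3/2))
E(o(2), -6*(-5)*3) - 1*(-34312) = -43*sqrt(6)/36 - 1*(-34312) = -43*sqrt(6)/36 + 34312 = 34312 - 43*sqrt(6)/36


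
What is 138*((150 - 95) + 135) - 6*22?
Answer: 26088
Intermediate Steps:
138*((150 - 95) + 135) - 6*22 = 138*(55 + 135) - 132 = 138*190 - 132 = 26220 - 132 = 26088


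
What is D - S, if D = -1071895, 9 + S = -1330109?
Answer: 258223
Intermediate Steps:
S = -1330118 (S = -9 - 1330109 = -1330118)
D - S = -1071895 - 1*(-1330118) = -1071895 + 1330118 = 258223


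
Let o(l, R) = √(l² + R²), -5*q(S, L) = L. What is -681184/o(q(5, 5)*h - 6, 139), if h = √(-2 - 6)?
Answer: -681184/√(19349 + 24*I*√2) ≈ -4897.1 + 4.2951*I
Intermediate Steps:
q(S, L) = -L/5
h = 2*I*√2 (h = √(-8) = 2*I*√2 ≈ 2.8284*I)
o(l, R) = √(R² + l²)
-681184/o(q(5, 5)*h - 6, 139) = -681184/√(139² + ((-⅕*5)*(2*I*√2) - 6)²) = -681184/√(19321 + (-2*I*√2 - 6)²) = -681184/√(19321 + (-6 - 2*I*√2)²)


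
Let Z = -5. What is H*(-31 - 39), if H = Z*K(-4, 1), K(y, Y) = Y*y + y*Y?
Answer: -2800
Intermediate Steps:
K(y, Y) = 2*Y*y (K(y, Y) = Y*y + Y*y = 2*Y*y)
H = 40 (H = -10*(-4) = -5*(-8) = 40)
H*(-31 - 39) = 40*(-31 - 39) = 40*(-70) = -2800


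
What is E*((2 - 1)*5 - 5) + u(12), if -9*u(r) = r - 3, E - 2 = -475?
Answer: -1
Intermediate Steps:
E = -473 (E = 2 - 475 = -473)
u(r) = 1/3 - r/9 (u(r) = -(r - 3)/9 = -(-3 + r)/9 = 1/3 - r/9)
E*((2 - 1)*5 - 5) + u(12) = -473*((2 - 1)*5 - 5) + (1/3 - 1/9*12) = -473*(1*5 - 5) + (1/3 - 4/3) = -473*(5 - 5) - 1 = -473*0 - 1 = 0 - 1 = -1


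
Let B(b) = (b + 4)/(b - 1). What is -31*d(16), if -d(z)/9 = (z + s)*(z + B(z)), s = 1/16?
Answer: 310713/4 ≈ 77678.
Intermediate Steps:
s = 1/16 ≈ 0.062500
B(b) = (4 + b)/(-1 + b)
d(z) = -9*(1/16 + z)*(z + (4 + z)/(-1 + z)) (d(z) = -9*(z + 1/16)*(z + (4 + z)/(-1 + z)) = -9*(1/16 + z)*(z + (4 + z)/(-1 + z)))
-31*d(16) = -279*(-4 - 1*16² - 64*16 - 16*16³)/(16*(-1 + 16)) = -279*(-4 - 1*256 - 1024 - 16*4096)/(16*15) = -279*(-4 - 256 - 1024 - 65536)/(16*15) = -279*(-66820)/(16*15) = -31*(-10023/4) = 310713/4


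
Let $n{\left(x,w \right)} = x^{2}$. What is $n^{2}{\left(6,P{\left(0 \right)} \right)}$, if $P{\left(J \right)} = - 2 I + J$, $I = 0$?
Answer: $1296$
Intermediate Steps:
$P{\left(J \right)} = J$ ($P{\left(J \right)} = \left(-2\right) 0 + J = 0 + J = J$)
$n^{2}{\left(6,P{\left(0 \right)} \right)} = \left(6^{2}\right)^{2} = 36^{2} = 1296$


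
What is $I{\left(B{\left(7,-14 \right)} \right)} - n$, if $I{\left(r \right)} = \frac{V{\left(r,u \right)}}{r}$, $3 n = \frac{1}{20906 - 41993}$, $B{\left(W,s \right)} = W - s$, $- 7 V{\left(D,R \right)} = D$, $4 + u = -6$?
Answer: $- \frac{63254}{442827} \approx -0.14284$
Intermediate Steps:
$u = -10$ ($u = -4 - 6 = -10$)
$V{\left(D,R \right)} = - \frac{D}{7}$
$n = - \frac{1}{63261}$ ($n = \frac{1}{3 \left(20906 - 41993\right)} = \frac{1}{3 \left(-21087\right)} = \frac{1}{3} \left(- \frac{1}{21087}\right) = - \frac{1}{63261} \approx -1.5808 \cdot 10^{-5}$)
$I{\left(r \right)} = - \frac{1}{7}$ ($I{\left(r \right)} = \frac{\left(- \frac{1}{7}\right) r}{r} = - \frac{1}{7}$)
$I{\left(B{\left(7,-14 \right)} \right)} - n = - \frac{1}{7} - - \frac{1}{63261} = - \frac{1}{7} + \frac{1}{63261} = - \frac{63254}{442827}$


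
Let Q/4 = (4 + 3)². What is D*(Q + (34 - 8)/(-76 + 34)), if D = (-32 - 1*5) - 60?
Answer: -397991/21 ≈ -18952.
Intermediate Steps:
D = -97 (D = (-32 - 5) - 60 = -37 - 60 = -97)
Q = 196 (Q = 4*(4 + 3)² = 4*7² = 4*49 = 196)
D*(Q + (34 - 8)/(-76 + 34)) = -97*(196 + (34 - 8)/(-76 + 34)) = -97*(196 + 26/(-42)) = -97*(196 + 26*(-1/42)) = -97*(196 - 13/21) = -97*4103/21 = -397991/21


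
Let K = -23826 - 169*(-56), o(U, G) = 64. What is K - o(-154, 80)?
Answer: -14426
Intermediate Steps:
K = -14362 (K = -23826 - 1*(-9464) = -23826 + 9464 = -14362)
K - o(-154, 80) = -14362 - 1*64 = -14362 - 64 = -14426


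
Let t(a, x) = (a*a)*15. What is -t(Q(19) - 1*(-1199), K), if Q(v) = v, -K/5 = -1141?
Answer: -22252860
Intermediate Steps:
K = 5705 (K = -5*(-1141) = 5705)
t(a, x) = 15*a² (t(a, x) = a²*15 = 15*a²)
-t(Q(19) - 1*(-1199), K) = -15*(19 - 1*(-1199))² = -15*(19 + 1199)² = -15*1218² = -15*1483524 = -1*22252860 = -22252860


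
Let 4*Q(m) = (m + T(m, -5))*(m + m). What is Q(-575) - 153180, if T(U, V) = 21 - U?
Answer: -318435/2 ≈ -1.5922e+5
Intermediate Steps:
Q(m) = 21*m/2 (Q(m) = ((m + (21 - m))*(m + m))/4 = (21*(2*m))/4 = (42*m)/4 = 21*m/2)
Q(-575) - 153180 = (21/2)*(-575) - 153180 = -12075/2 - 153180 = -318435/2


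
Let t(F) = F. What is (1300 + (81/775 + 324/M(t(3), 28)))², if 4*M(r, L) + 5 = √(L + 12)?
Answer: 1981332413161/600625 + 2319634368*√10/3875 ≈ 5.1918e+6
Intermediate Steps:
M(r, L) = -5/4 + √(12 + L)/4 (M(r, L) = -5/4 + √(L + 12)/4 = -5/4 + √(12 + L)/4)
(1300 + (81/775 + 324/M(t(3), 28)))² = (1300 + (81/775 + 324/(-5/4 + √(12 + 28)/4)))² = (1300 + (81*(1/775) + 324/(-5/4 + √40/4)))² = (1300 + (81/775 + 324/(-5/4 + (2*√10)/4)))² = (1300 + (81/775 + 324/(-5/4 + √10/2)))² = (1007581/775 + 324/(-5/4 + √10/2))²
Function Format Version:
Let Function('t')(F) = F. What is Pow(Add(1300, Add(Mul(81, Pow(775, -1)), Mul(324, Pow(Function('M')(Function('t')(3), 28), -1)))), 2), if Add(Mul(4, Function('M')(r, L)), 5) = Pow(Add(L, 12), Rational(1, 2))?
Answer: Add(Rational(1981332413161, 600625), Mul(Rational(2319634368, 3875), Pow(10, Rational(1, 2)))) ≈ 5.1918e+6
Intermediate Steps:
Function('M')(r, L) = Add(Rational(-5, 4), Mul(Rational(1, 4), Pow(Add(12, L), Rational(1, 2)))) (Function('M')(r, L) = Add(Rational(-5, 4), Mul(Rational(1, 4), Pow(Add(L, 12), Rational(1, 2)))) = Add(Rational(-5, 4), Mul(Rational(1, 4), Pow(Add(12, L), Rational(1, 2)))))
Pow(Add(1300, Add(Mul(81, Pow(775, -1)), Mul(324, Pow(Function('M')(Function('t')(3), 28), -1)))), 2) = Pow(Add(1300, Add(Mul(81, Pow(775, -1)), Mul(324, Pow(Add(Rational(-5, 4), Mul(Rational(1, 4), Pow(Add(12, 28), Rational(1, 2)))), -1)))), 2) = Pow(Add(1300, Add(Mul(81, Rational(1, 775)), Mul(324, Pow(Add(Rational(-5, 4), Mul(Rational(1, 4), Pow(40, Rational(1, 2)))), -1)))), 2) = Pow(Add(1300, Add(Rational(81, 775), Mul(324, Pow(Add(Rational(-5, 4), Mul(Rational(1, 4), Mul(2, Pow(10, Rational(1, 2))))), -1)))), 2) = Pow(Add(1300, Add(Rational(81, 775), Mul(324, Pow(Add(Rational(-5, 4), Mul(Rational(1, 2), Pow(10, Rational(1, 2)))), -1)))), 2) = Pow(Add(Rational(1007581, 775), Mul(324, Pow(Add(Rational(-5, 4), Mul(Rational(1, 2), Pow(10, Rational(1, 2)))), -1))), 2)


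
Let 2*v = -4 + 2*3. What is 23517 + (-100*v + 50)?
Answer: 23467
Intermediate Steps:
v = 1 (v = (-4 + 2*3)/2 = (-4 + 6)/2 = (½)*2 = 1)
23517 + (-100*v + 50) = 23517 + (-100*1 + 50) = 23517 + (-100 + 50) = 23517 - 50 = 23467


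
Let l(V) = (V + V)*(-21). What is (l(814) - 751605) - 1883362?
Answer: -2669155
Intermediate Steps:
l(V) = -42*V (l(V) = (2*V)*(-21) = -42*V)
(l(814) - 751605) - 1883362 = (-42*814 - 751605) - 1883362 = (-34188 - 751605) - 1883362 = -785793 - 1883362 = -2669155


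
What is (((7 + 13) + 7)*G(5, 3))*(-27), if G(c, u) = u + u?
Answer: -4374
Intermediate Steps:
G(c, u) = 2*u
(((7 + 13) + 7)*G(5, 3))*(-27) = (((7 + 13) + 7)*(2*3))*(-27) = ((20 + 7)*6)*(-27) = (27*6)*(-27) = 162*(-27) = -4374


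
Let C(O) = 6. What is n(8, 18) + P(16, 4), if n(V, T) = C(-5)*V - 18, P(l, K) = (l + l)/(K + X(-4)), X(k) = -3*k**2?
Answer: 322/11 ≈ 29.273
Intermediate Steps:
P(l, K) = 2*l/(-48 + K) (P(l, K) = (l + l)/(K - 3*(-4)**2) = (2*l)/(K - 3*16) = (2*l)/(K - 48) = (2*l)/(-48 + K) = 2*l/(-48 + K))
n(V, T) = -18 + 6*V (n(V, T) = 6*V - 18 = -18 + 6*V)
n(8, 18) + P(16, 4) = (-18 + 6*8) + 2*16/(-48 + 4) = (-18 + 48) + 2*16/(-44) = 30 + 2*16*(-1/44) = 30 - 8/11 = 322/11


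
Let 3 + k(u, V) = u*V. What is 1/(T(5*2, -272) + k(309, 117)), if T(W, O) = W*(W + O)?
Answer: 1/33530 ≈ 2.9824e-5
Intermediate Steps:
T(W, O) = W*(O + W)
k(u, V) = -3 + V*u (k(u, V) = -3 + u*V = -3 + V*u)
1/(T(5*2, -272) + k(309, 117)) = 1/((5*2)*(-272 + 5*2) + (-3 + 117*309)) = 1/(10*(-272 + 10) + (-3 + 36153)) = 1/(10*(-262) + 36150) = 1/(-2620 + 36150) = 1/33530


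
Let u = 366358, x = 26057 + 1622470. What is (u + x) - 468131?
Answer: 1546754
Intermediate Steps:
x = 1648527
(u + x) - 468131 = (366358 + 1648527) - 468131 = 2014885 - 468131 = 1546754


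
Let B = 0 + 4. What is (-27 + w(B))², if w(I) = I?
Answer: 529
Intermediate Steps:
B = 4
(-27 + w(B))² = (-27 + 4)² = (-23)² = 529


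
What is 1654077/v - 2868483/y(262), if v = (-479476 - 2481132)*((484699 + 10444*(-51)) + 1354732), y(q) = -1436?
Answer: 2774457028492432749/1388929372692064 ≈ 1997.6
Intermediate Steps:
v = -3868884046496 (v = -2960608*((484699 - 532644) + 1354732) = -2960608*(-47945 + 1354732) = -2960608*1306787 = -3868884046496)
1654077/v - 2868483/y(262) = 1654077/(-3868884046496) - 2868483/(-1436) = 1654077*(-1/3868884046496) - 2868483*(-1/1436) = -1654077/3868884046496 + 2868483/1436 = 2774457028492432749/1388929372692064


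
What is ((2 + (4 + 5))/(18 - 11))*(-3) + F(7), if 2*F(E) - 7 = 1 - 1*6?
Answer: -26/7 ≈ -3.7143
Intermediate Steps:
F(E) = 1 (F(E) = 7/2 + (1 - 1*6)/2 = 7/2 + (1 - 6)/2 = 7/2 + (½)*(-5) = 7/2 - 5/2 = 1)
((2 + (4 + 5))/(18 - 11))*(-3) + F(7) = ((2 + (4 + 5))/(18 - 11))*(-3) + 1 = ((2 + 9)/7)*(-3) + 1 = (11*(⅐))*(-3) + 1 = (11/7)*(-3) + 1 = -33/7 + 1 = -26/7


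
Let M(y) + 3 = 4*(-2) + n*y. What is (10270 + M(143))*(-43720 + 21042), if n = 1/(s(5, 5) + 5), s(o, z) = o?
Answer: -1164889487/5 ≈ -2.3298e+8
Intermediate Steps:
n = 1/10 (n = 1/(5 + 5) = 1/10 ≈ 0.10000)
M(y) = -11 + y/10 (M(y) = -3 + (4*(-2) + y/10) = -3 + (-8 + y/10) = -11 + y/10)
(10270 + M(143))*(-43720 + 21042) = (10270 + (-11 + (1/10)*143))*(-43720 + 21042) = (10270 + (-11 + 143/10))*(-22678) = (10270 + 33/10)*(-22678) = (102733/10)*(-22678) = -1164889487/5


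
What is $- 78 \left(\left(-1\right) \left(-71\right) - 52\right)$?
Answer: $-1482$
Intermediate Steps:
$- 78 \left(\left(-1\right) \left(-71\right) - 52\right) = - 78 \left(71 - 52\right) = \left(-78\right) 19 = -1482$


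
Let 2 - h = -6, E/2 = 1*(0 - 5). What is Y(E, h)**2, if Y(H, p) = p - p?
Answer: 0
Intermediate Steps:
E = -10 (E = 2*(1*(0 - 5)) = 2*(1*(-5)) = 2*(-5) = -10)
h = 8 (h = 2 - 1*(-6) = 2 + 6 = 8)
Y(H, p) = 0
Y(E, h)**2 = 0**2 = 0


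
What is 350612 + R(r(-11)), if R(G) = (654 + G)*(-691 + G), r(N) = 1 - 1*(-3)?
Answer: -101434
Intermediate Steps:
r(N) = 4 (r(N) = 1 + 3 = 4)
R(G) = (-691 + G)*(654 + G)
350612 + R(r(-11)) = 350612 + (-451914 + 4² - 37*4) = 350612 + (-451914 + 16 - 148) = 350612 - 452046 = -101434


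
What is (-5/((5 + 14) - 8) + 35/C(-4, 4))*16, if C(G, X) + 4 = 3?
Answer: -6240/11 ≈ -567.27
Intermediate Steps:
C(G, X) = -1 (C(G, X) = -4 + 3 = -1)
(-5/((5 + 14) - 8) + 35/C(-4, 4))*16 = (-5/((5 + 14) - 8) + 35/(-1))*16 = (-5/(19 - 8) + 35*(-1))*16 = (-5/11 - 35)*16 = -390/11*16 = -6240/11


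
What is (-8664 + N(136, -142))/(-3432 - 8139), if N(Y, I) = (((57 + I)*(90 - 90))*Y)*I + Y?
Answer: 8528/11571 ≈ 0.73701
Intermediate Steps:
N(Y, I) = Y (N(Y, I) = (((57 + I)*0)*Y)*I + Y = (0*Y)*I + Y = 0*I + Y = 0 + Y = Y)
(-8664 + N(136, -142))/(-3432 - 8139) = (-8664 + 136)/(-3432 - 8139) = -8528/(-11571) = -8528*(-1/11571) = 8528/11571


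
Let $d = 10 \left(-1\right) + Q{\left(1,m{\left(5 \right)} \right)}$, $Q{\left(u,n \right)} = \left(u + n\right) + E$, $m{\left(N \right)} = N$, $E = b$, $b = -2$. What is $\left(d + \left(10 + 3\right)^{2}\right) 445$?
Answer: $72535$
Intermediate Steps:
$E = -2$
$Q{\left(u,n \right)} = -2 + n + u$ ($Q{\left(u,n \right)} = \left(u + n\right) - 2 = \left(n + u\right) - 2 = -2 + n + u$)
$d = -6$ ($d = 10 \left(-1\right) + \left(-2 + 5 + 1\right) = -10 + 4 = -6$)
$\left(d + \left(10 + 3\right)^{2}\right) 445 = \left(-6 + \left(10 + 3\right)^{2}\right) 445 = \left(-6 + 13^{2}\right) 445 = \left(-6 + 169\right) 445 = 163 \cdot 445 = 72535$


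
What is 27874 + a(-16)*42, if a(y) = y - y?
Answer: 27874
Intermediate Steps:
a(y) = 0
27874 + a(-16)*42 = 27874 + 0*42 = 27874 + 0 = 27874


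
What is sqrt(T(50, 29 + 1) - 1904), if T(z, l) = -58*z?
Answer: 2*I*sqrt(1201) ≈ 69.311*I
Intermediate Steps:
sqrt(T(50, 29 + 1) - 1904) = sqrt(-58*50 - 1904) = sqrt(-2900 - 1904) = sqrt(-4804) = 2*I*sqrt(1201)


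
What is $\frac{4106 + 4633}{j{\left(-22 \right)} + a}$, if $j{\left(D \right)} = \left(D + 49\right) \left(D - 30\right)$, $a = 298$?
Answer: $- \frac{8739}{1106} \approx -7.9014$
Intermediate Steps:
$j{\left(D \right)} = \left(-30 + D\right) \left(49 + D\right)$ ($j{\left(D \right)} = \left(49 + D\right) \left(-30 + D\right) = \left(-30 + D\right) \left(49 + D\right)$)
$\frac{4106 + 4633}{j{\left(-22 \right)} + a} = \frac{4106 + 4633}{\left(-1470 + \left(-22\right)^{2} + 19 \left(-22\right)\right) + 298} = \frac{8739}{\left(-1470 + 484 - 418\right) + 298} = \frac{8739}{-1404 + 298} = \frac{8739}{-1106} = 8739 \left(- \frac{1}{1106}\right) = - \frac{8739}{1106}$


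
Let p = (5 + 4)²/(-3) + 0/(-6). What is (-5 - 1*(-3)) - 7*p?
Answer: 187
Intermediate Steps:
p = -27 (p = 9²*(-⅓) + 0*(-⅙) = 81*(-⅓) + 0 = -27 + 0 = -27)
(-5 - 1*(-3)) - 7*p = (-5 - 1*(-3)) - 7*(-27) = (-5 + 3) + 189 = -2 + 189 = 187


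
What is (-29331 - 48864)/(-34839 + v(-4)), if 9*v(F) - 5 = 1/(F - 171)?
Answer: 123157125/54870551 ≈ 2.2445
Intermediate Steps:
v(F) = 5/9 + 1/(9*(-171 + F)) (v(F) = 5/9 + 1/(9*(F - 171)) = 5/9 + 1/(9*(-171 + F)))
(-29331 - 48864)/(-34839 + v(-4)) = (-29331 - 48864)/(-34839 + (-854 + 5*(-4))/(9*(-171 - 4))) = -78195/(-34839 + (1/9)*(-854 - 20)/(-175)) = -78195/(-34839 + (1/9)*(-1/175)*(-874)) = -78195/(-34839 + 874/1575) = -78195/(-54870551/1575) = -78195*(-1575/54870551) = 123157125/54870551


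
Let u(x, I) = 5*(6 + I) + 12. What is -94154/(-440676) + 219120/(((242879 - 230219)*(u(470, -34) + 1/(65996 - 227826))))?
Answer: 25179739334149/321010788486546 ≈ 0.078439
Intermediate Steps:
u(x, I) = 42 + 5*I (u(x, I) = (30 + 5*I) + 12 = 42 + 5*I)
-94154/(-440676) + 219120/(((242879 - 230219)*(u(470, -34) + 1/(65996 - 227826)))) = -94154/(-440676) + 219120/(((242879 - 230219)*((42 + 5*(-34)) + 1/(65996 - 227826)))) = -94154*(-1/440676) + 219120/((12660*((42 - 170) + 1/(-161830)))) = 47077/220338 + 219120/((12660*(-128 - 1/161830))) = 47077/220338 + 219120/((12660*(-20714241/161830))) = 47077/220338 + 219120/(-26224229106/16183) = 47077/220338 + 219120*(-16183/26224229106) = 47077/220338 - 591003160/4370704851 = 25179739334149/321010788486546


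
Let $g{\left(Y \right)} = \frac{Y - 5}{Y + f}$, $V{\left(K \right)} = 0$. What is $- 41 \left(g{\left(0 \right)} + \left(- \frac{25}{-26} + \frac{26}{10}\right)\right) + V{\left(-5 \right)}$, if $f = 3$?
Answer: $- \frac{30299}{390} \approx -77.69$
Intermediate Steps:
$g{\left(Y \right)} = \frac{-5 + Y}{3 + Y}$ ($g{\left(Y \right)} = \frac{Y - 5}{Y + 3} = \frac{-5 + Y}{3 + Y}$)
$- 41 \left(g{\left(0 \right)} + \left(- \frac{25}{-26} + \frac{26}{10}\right)\right) + V{\left(-5 \right)} = - 41 \left(\frac{-5 + 0}{3 + 0} + \left(- \frac{25}{-26} + \frac{26}{10}\right)\right) + 0 = - 41 \left(\frac{1}{3} \left(-5\right) + \left(\left(-25\right) \left(- \frac{1}{26}\right) + 26 \cdot \frac{1}{10}\right)\right) + 0 = - 41 \left(\frac{1}{3} \left(-5\right) + \left(\frac{25}{26} + \frac{13}{5}\right)\right) + 0 = - 41 \left(- \frac{5}{3} + \frac{463}{130}\right) + 0 = \left(-41\right) \frac{739}{390} + 0 = - \frac{30299}{390} + 0 = - \frac{30299}{390}$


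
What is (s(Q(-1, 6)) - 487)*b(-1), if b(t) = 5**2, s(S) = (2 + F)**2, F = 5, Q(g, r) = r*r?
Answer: -10950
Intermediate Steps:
Q(g, r) = r**2
s(S) = 49 (s(S) = (2 + 5)**2 = 7**2 = 49)
b(t) = 25
(s(Q(-1, 6)) - 487)*b(-1) = (49 - 487)*25 = -438*25 = -10950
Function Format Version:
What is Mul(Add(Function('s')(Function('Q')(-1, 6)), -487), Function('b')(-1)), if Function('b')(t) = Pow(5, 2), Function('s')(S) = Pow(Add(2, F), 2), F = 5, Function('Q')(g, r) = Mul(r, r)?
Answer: -10950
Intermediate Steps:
Function('Q')(g, r) = Pow(r, 2)
Function('s')(S) = 49 (Function('s')(S) = Pow(Add(2, 5), 2) = Pow(7, 2) = 49)
Function('b')(t) = 25
Mul(Add(Function('s')(Function('Q')(-1, 6)), -487), Function('b')(-1)) = Mul(Add(49, -487), 25) = Mul(-438, 25) = -10950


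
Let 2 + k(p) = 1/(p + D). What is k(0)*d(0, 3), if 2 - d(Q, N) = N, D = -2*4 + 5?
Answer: 7/3 ≈ 2.3333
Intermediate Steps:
D = -3 (D = -8 + 5 = -3)
d(Q, N) = 2 - N
k(p) = -2 + 1/(-3 + p) (k(p) = -2 + 1/(p - 3) = -2 + 1/(-3 + p))
k(0)*d(0, 3) = ((7 - 2*0)/(-3 + 0))*(2 - 1*3) = ((7 + 0)/(-3))*(2 - 3) = -⅓*7*(-1) = -7/3*(-1) = 7/3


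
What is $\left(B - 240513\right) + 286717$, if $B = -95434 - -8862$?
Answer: $-40368$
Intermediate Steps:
$B = -86572$ ($B = -95434 + 8862 = -86572$)
$\left(B - 240513\right) + 286717 = \left(-86572 - 240513\right) + 286717 = -327085 + 286717 = -40368$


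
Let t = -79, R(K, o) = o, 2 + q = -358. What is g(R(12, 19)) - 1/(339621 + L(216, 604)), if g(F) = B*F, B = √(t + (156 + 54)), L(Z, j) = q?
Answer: -1/339261 + 19*√131 ≈ 217.46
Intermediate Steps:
q = -360 (q = -2 - 358 = -360)
L(Z, j) = -360
B = √131 (B = √(-79 + (156 + 54)) = √(-79 + 210) = √131 ≈ 11.446)
g(F) = F*√131 (g(F) = √131*F = F*√131)
g(R(12, 19)) - 1/(339621 + L(216, 604)) = 19*√131 - 1/(339621 - 360) = 19*√131 - 1/339261 = -1/339261 + 19*√131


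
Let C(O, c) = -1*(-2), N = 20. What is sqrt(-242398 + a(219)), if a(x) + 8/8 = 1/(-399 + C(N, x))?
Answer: 2*I*sqrt(9551066097)/397 ≈ 492.34*I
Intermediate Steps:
C(O, c) = 2
a(x) = -398/397 (a(x) = -1 + 1/(-399 + 2) = -1 + 1/(-397) = -1 - 1/397 = -398/397)
sqrt(-242398 + a(219)) = sqrt(-242398 - 398/397) = sqrt(-96232404/397) = 2*I*sqrt(9551066097)/397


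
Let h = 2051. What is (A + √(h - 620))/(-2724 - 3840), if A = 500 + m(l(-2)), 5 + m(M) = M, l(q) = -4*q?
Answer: -503/6564 - √159/2188 ≈ -0.082393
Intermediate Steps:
m(M) = -5 + M
A = 503 (A = 500 + (-5 - 4*(-2)) = 500 + (-5 + 8) = 500 + 3 = 503)
(A + √(h - 620))/(-2724 - 3840) = (503 + √(2051 - 620))/(-2724 - 3840) = (503 + √1431)/(-6564) = (503 + 3*√159)*(-1/6564) = -503/6564 - √159/2188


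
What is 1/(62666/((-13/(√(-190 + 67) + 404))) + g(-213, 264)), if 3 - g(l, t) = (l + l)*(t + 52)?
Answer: -306371221/555887314667677 + 814658*I*√123/555887314667677 ≈ -5.5114e-7 + 1.6253e-8*I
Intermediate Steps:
g(l, t) = 3 - 2*l*(52 + t) (g(l, t) = 3 - (l + l)*(t + 52) = 3 - 2*l*(52 + t))
1/(62666/((-13/(√(-190 + 67) + 404))) + g(-213, 264)) = 1/(62666/((-13/(√(-190 + 67) + 404))) + (3 - 104*(-213) - 2*(-213)*264)) = 1/(62666/((-13/(√(-123) + 404))) + (3 + 22152 + 112464)) = 1/(62666/((-13/(I*√123 + 404))) + 134619) = 1/(62666/((-13/(404 + I*√123))) + 134619) = 1/(62666*(-404/13 - I*√123/13) + 134619) = 1/((-25317064/13 - 62666*I*√123/13) + 134619) = 1/(-23567017/13 - 62666*I*√123/13)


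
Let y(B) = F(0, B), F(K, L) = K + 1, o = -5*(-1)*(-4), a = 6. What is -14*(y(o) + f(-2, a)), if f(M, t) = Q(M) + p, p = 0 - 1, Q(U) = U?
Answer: 28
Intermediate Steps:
p = -1
o = -20 (o = 5*(-4) = -20)
F(K, L) = 1 + K
y(B) = 1 (y(B) = 1 + 0 = 1)
f(M, t) = -1 + M (f(M, t) = M - 1 = -1 + M)
-14*(y(o) + f(-2, a)) = -14*(1 + (-1 - 2)) = -14*(1 - 3) = -14*(-2) = 28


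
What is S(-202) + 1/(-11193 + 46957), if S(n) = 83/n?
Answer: -1484105/3612164 ≈ -0.41086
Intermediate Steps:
S(-202) + 1/(-11193 + 46957) = 83/(-202) + 1/(-11193 + 46957) = 83*(-1/202) + 1/35764 = -83/202 + 1/35764 = -1484105/3612164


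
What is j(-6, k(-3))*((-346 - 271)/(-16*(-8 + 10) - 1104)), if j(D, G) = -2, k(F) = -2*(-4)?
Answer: -617/568 ≈ -1.0863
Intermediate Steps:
k(F) = 8
j(-6, k(-3))*((-346 - 271)/(-16*(-8 + 10) - 1104)) = -2*(-346 - 271)/(-16*(-8 + 10) - 1104) = -(-1234)/(-16*2 - 1104) = -(-1234)/(-32 - 1104) = -(-1234)/(-1136) = -(-1234)*(-1)/1136 = -2*617/1136 = -617/568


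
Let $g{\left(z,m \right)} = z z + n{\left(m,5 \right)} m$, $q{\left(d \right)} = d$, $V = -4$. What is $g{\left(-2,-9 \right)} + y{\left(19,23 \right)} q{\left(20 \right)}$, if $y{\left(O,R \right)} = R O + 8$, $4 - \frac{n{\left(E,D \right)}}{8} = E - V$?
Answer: $8256$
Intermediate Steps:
$n{\left(E,D \right)} = - 8 E$ ($n{\left(E,D \right)} = 32 - 8 \left(E - -4\right) = 32 - 8 \left(E + 4\right) = 32 - 8 \left(4 + E\right) = 32 - \left(32 + 8 E\right) = - 8 E$)
$y{\left(O,R \right)} = 8 + O R$ ($y{\left(O,R \right)} = O R + 8 = 8 + O R$)
$g{\left(z,m \right)} = z^{2} - 8 m^{2}$ ($g{\left(z,m \right)} = z z + - 8 m m = z^{2} - 8 m^{2}$)
$g{\left(-2,-9 \right)} + y{\left(19,23 \right)} q{\left(20 \right)} = \left(\left(-2\right)^{2} - 8 \left(-9\right)^{2}\right) + \left(8 + 19 \cdot 23\right) 20 = \left(4 - 648\right) + \left(8 + 437\right) 20 = \left(4 - 648\right) + 445 \cdot 20 = -644 + 8900 = 8256$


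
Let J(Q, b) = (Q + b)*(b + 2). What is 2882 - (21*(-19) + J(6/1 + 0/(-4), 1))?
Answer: 3260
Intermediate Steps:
J(Q, b) = (2 + b)*(Q + b) (J(Q, b) = (Q + b)*(2 + b) = (2 + b)*(Q + b))
2882 - (21*(-19) + J(6/1 + 0/(-4), 1)) = 2882 - (21*(-19) + (1² + 2*(6/1 + 0/(-4)) + 2*1 + (6/1 + 0/(-4))*1)) = 2882 - (-399 + (1 + 2*(6*1 + 0*(-¼)) + 2 + (6*1 + 0*(-¼))*1)) = 2882 - (-399 + (1 + 2*(6 + 0) + 2 + (6 + 0)*1)) = 2882 - (-399 + (1 + 2*6 + 2 + 6*1)) = 2882 - (-399 + (1 + 12 + 2 + 6)) = 2882 - (-399 + 21) = 2882 - 1*(-378) = 2882 + 378 = 3260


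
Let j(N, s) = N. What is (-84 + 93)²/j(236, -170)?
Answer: 81/236 ≈ 0.34322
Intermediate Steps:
(-84 + 93)²/j(236, -170) = (-84 + 93)²/236 = 9²*(1/236) = 81*(1/236) = 81/236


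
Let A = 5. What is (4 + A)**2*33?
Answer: 2673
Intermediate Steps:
(4 + A)**2*33 = (4 + 5)**2*33 = 9**2*33 = 81*33 = 2673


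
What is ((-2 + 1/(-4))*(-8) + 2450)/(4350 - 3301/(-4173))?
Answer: 10298964/18155851 ≈ 0.56725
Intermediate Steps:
((-2 + 1/(-4))*(-8) + 2450)/(4350 - 3301/(-4173)) = ((-2 - ¼)*(-8) + 2450)/(4350 - 3301*(-1/4173)) = (-9/4*(-8) + 2450)/(4350 + 3301/4173) = (18 + 2450)/(18155851/4173) = 2468*(4173/18155851) = 10298964/18155851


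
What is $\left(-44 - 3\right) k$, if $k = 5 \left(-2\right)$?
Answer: $470$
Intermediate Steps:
$k = -10$
$\left(-44 - 3\right) k = \left(-44 - 3\right) \left(-10\right) = \left(-47\right) \left(-10\right) = 470$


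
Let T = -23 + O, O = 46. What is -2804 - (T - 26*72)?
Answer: -955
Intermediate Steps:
T = 23 (T = -23 + 46 = 23)
-2804 - (T - 26*72) = -2804 - (23 - 26*72) = -2804 - (23 - 1872) = -2804 - 1*(-1849) = -2804 + 1849 = -955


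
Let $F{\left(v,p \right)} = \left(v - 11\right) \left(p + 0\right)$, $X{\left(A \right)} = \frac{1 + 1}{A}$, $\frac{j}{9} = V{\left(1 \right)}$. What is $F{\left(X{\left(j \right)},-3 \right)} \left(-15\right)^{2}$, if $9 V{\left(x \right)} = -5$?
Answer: $7695$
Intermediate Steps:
$V{\left(x \right)} = - \frac{5}{9}$ ($V{\left(x \right)} = \frac{1}{9} \left(-5\right) = - \frac{5}{9}$)
$j = -5$ ($j = 9 \left(- \frac{5}{9}\right) = -5$)
$X{\left(A \right)} = \frac{2}{A}$
$F{\left(v,p \right)} = p \left(-11 + v\right)$ ($F{\left(v,p \right)} = \left(-11 + v\right) p = p \left(-11 + v\right)$)
$F{\left(X{\left(j \right)},-3 \right)} \left(-15\right)^{2} = - 3 \left(-11 + \frac{2}{-5}\right) \left(-15\right)^{2} = - 3 \left(-11 + 2 \left(- \frac{1}{5}\right)\right) 225 = - 3 \left(-11 - \frac{2}{5}\right) 225 = \left(-3\right) \left(- \frac{57}{5}\right) 225 = \frac{171}{5} \cdot 225 = 7695$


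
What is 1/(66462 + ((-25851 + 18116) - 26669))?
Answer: 1/32058 ≈ 3.1193e-5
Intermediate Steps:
1/(66462 + ((-25851 + 18116) - 26669)) = 1/(66462 + (-7735 - 26669)) = 1/(66462 - 34404) = 1/32058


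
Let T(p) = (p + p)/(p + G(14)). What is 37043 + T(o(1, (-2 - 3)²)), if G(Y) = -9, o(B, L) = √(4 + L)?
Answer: 963089/26 - 9*√29/26 ≈ 37040.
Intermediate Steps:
T(p) = 2*p/(-9 + p) (T(p) = (p + p)/(p - 9) = (2*p)/(-9 + p) = 2*p/(-9 + p))
37043 + T(o(1, (-2 - 3)²)) = 37043 + 2*√(4 + (-2 - 3)²)/(-9 + √(4 + (-2 - 3)²)) = 37043 + 2*√(4 + (-5)²)/(-9 + √(4 + (-5)²)) = 37043 + 2*√(4 + 25)/(-9 + √(4 + 25)) = 37043 + 2*√29/(-9 + √29)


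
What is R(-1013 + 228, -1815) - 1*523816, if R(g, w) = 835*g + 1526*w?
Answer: -3948981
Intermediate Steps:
R(-1013 + 228, -1815) - 1*523816 = (835*(-1013 + 228) + 1526*(-1815)) - 1*523816 = (835*(-785) - 2769690) - 523816 = (-655475 - 2769690) - 523816 = -3425165 - 523816 = -3948981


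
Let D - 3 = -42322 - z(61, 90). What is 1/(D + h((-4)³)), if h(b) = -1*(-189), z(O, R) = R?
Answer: -1/42220 ≈ -2.3685e-5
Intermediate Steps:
h(b) = 189
D = -42409 (D = 3 + (-42322 - 1*90) = 3 + (-42322 - 90) = 3 - 42412 = -42409)
1/(D + h((-4)³)) = 1/(-42409 + 189) = 1/(-42220) = -1/42220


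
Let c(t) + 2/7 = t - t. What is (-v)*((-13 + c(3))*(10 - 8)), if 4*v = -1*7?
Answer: -93/2 ≈ -46.500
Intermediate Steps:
v = -7/4 (v = (-1*7)/4 = (1/4)*(-7) = -7/4 ≈ -1.7500)
c(t) = -2/7 (c(t) = -2/7 + (t - t) = -2/7 + 0 = -2/7)
(-v)*((-13 + c(3))*(10 - 8)) = (-1*(-7/4))*((-13 - 2/7)*(10 - 8)) = 7*(-93/7*2)/4 = (7/4)*(-186/7) = -93/2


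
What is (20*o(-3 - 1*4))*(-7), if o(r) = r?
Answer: 980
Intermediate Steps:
(20*o(-3 - 1*4))*(-7) = (20*(-3 - 1*4))*(-7) = (20*(-3 - 4))*(-7) = (20*(-7))*(-7) = -140*(-7) = 980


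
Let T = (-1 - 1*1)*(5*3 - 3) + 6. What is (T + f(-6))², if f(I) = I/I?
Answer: 289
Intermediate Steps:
f(I) = 1
T = -18 (T = (-1 - 1)*(15 - 3) + 6 = -2*12 + 6 = -24 + 6 = -18)
(T + f(-6))² = (-18 + 1)² = (-17)² = 289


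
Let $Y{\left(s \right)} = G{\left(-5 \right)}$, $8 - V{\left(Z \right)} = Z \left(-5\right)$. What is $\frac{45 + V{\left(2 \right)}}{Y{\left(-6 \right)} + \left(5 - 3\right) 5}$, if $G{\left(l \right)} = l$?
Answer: $\frac{63}{5} \approx 12.6$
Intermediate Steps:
$V{\left(Z \right)} = 8 + 5 Z$ ($V{\left(Z \right)} = 8 - Z \left(-5\right) = 8 - - 5 Z = 8 + 5 Z$)
$Y{\left(s \right)} = -5$
$\frac{45 + V{\left(2 \right)}}{Y{\left(-6 \right)} + \left(5 - 3\right) 5} = \frac{45 + \left(8 + 5 \cdot 2\right)}{-5 + \left(5 - 3\right) 5} = \frac{45 + \left(8 + 10\right)}{-5 + 2 \cdot 5} = \frac{45 + 18}{-5 + 10} = \frac{63}{5}$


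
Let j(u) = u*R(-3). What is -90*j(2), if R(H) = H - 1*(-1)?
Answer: 360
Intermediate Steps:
R(H) = 1 + H (R(H) = H + 1 = 1 + H)
j(u) = -2*u (j(u) = u*(1 - 3) = u*(-2) = -2*u)
-90*j(2) = -(-180)*2 = -90*(-4) = 360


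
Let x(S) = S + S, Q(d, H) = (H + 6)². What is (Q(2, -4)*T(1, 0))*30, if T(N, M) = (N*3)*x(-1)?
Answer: -720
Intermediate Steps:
Q(d, H) = (6 + H)²
x(S) = 2*S
T(N, M) = -6*N (T(N, M) = (N*3)*(2*(-1)) = (3*N)*(-2) = -6*N)
(Q(2, -4)*T(1, 0))*30 = ((6 - 4)²*(-6*1))*30 = (2²*(-6))*30 = (4*(-6))*30 = -24*30 = -720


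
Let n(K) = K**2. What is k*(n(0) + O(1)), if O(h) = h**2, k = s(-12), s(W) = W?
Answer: -12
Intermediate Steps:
k = -12
k*(n(0) + O(1)) = -12*(0**2 + 1**2) = -12*(0 + 1) = -12*1 = -12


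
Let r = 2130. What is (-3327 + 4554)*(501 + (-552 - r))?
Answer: -2676087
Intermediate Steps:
(-3327 + 4554)*(501 + (-552 - r)) = (-3327 + 4554)*(501 + (-552 - 1*2130)) = 1227*(501 + (-552 - 2130)) = 1227*(501 - 2682) = 1227*(-2181) = -2676087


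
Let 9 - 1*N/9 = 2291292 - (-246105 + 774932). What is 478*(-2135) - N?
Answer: 14841574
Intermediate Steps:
N = -15862104 (N = 81 - 9*(2291292 - (-246105 + 774932)) = 81 - 9*(2291292 - 1*528827) = 81 - 9*(2291292 - 528827) = 81 - 9*1762465 = 81 - 15862185 = -15862104)
478*(-2135) - N = 478*(-2135) - 1*(-15862104) = -1020530 + 15862104 = 14841574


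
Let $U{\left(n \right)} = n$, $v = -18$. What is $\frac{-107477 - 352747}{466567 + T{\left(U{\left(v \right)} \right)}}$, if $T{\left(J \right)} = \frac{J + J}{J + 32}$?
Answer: $- \frac{3221568}{3265951} \approx -0.98641$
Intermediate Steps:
$T{\left(J \right)} = \frac{2 J}{32 + J}$
$\frac{-107477 - 352747}{466567 + T{\left(U{\left(v \right)} \right)}} = \frac{-107477 - 352747}{466567 + 2 \left(-18\right) \frac{1}{32 - 18}} = - \frac{460224}{466567 + 2 \left(-18\right) \frac{1}{14}} = - \frac{460224}{466567 - \frac{18}{7}} = - \frac{460224}{\frac{3265951}{7}} = \left(-460224\right) \frac{7}{3265951} = - \frac{3221568}{3265951}$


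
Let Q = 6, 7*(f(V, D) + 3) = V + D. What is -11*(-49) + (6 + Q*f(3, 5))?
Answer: 3737/7 ≈ 533.86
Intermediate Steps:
f(V, D) = -3 + D/7 + V/7 (f(V, D) = -3 + (V + D)/7 = -3 + (D + V)/7 = -3 + (D/7 + V/7) = -3 + D/7 + V/7)
-11*(-49) + (6 + Q*f(3, 5)) = -11*(-49) + (6 + 6*(-3 + (1/7)*5 + (1/7)*3)) = 539 + (6 + 6*(-3 + 5/7 + 3/7)) = 539 + (6 + 6*(-13/7)) = 539 + (6 - 78/7) = 539 - 36/7 = 3737/7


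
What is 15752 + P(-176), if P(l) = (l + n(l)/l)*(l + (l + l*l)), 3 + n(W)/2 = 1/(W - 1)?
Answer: -317008536/59 ≈ -5.3730e+6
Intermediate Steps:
n(W) = -6 + 2/(-1 + W) (n(W) = -6 + 2/(W - 1) = -6 + 2/(-1 + W))
P(l) = (l + 2*(4 - 3*l)/(l*(-1 + l)))*(l² + 2*l) (P(l) = (l + (2*(4 - 3*l)/(-1 + l))/l)*(l + (l + l*l)) = (l + 2*(4 - 3*l)/(l*(-1 + l)))*(l + (l + l²)) = (l + 2*(4 - 3*l)/(l*(-1 + l)))*(l² + 2*l))
15752 + P(-176) = 15752 + (16 + (-176)³ + (-176)⁴ - 8*(-176)² - 4*(-176))/(-1 - 176) = 15752 + (16 - 5451776 + 959512576 - 8*30976 + 704)/(-177) = 15752 - (16 - 5451776 + 959512576 - 247808 + 704)/177 = 15752 - 1/177*953813712 = 15752 - 317937904/59 = -317008536/59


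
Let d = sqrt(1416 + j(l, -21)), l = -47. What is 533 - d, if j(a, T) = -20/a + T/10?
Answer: 533 - sqrt(312424510)/470 ≈ 495.39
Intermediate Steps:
j(a, T) = -20/a + T/10 (j(a, T) = -20/a + T*(1/10) = -20/a + T/10)
d = sqrt(312424510)/470 (d = sqrt(1416 + (-20/(-47) + (1/10)*(-21))) = sqrt(1416 + (-20*(-1/47) - 21/10)) = sqrt(1416 + (20/47 - 21/10)) = sqrt(1416 - 787/470) = sqrt(664733/470) = sqrt(312424510)/470 ≈ 37.608)
533 - d = 533 - sqrt(312424510)/470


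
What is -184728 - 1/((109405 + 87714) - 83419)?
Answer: -21003573601/113700 ≈ -1.8473e+5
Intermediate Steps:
-184728 - 1/((109405 + 87714) - 83419) = -184728 - 1/(197119 - 83419) = -184728 - 1/113700 = -21003573601/113700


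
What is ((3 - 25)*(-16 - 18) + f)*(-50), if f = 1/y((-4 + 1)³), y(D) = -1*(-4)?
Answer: -74825/2 ≈ -37413.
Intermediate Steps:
y(D) = 4
f = ¼ (f = 1/4 = ¼ ≈ 0.25000)
((3 - 25)*(-16 - 18) + f)*(-50) = ((3 - 25)*(-16 - 18) + ¼)*(-50) = (-22*(-34) + ¼)*(-50) = (748 + ¼)*(-50) = (2993/4)*(-50) = -74825/2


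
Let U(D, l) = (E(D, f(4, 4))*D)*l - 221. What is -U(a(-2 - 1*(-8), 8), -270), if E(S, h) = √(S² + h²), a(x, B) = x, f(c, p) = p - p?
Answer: 9941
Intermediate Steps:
f(c, p) = 0
U(D, l) = -221 + D*l*√(D²) (U(D, l) = (√(D² + 0²)*D)*l - 221 = (√(D² + 0)*D)*l - 221 = (√(D²)*D)*l - 221 = (D*√(D²))*l - 221 = D*l*√(D²) - 221 = -221 + D*l*√(D²))
-U(a(-2 - 1*(-8), 8), -270) = -(-221 + (-2 - 1*(-8))*(-270)*√((-2 - 1*(-8))²)) = -(-221 + (-2 + 8)*(-270)*√((-2 + 8)²)) = -(-221 + 6*(-270)*√(6²)) = -(-221 + 6*(-270)*√36) = -(-221 + 6*(-270)*6) = -(-221 - 9720) = -1*(-9941) = 9941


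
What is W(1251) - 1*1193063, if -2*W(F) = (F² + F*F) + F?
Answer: -5517379/2 ≈ -2.7587e+6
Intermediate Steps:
W(F) = -F² - F/2 (W(F) = -((F² + F*F) + F)/2 = -((F² + F²) + F)/2 = -(2*F² + F)/2 = -(F + 2*F²)/2 = -F² - F/2)
W(1251) - 1*1193063 = -1*1251*(½ + 1251) - 1*1193063 = -1*1251*2503/2 - 1193063 = -3131253/2 - 1193063 = -5517379/2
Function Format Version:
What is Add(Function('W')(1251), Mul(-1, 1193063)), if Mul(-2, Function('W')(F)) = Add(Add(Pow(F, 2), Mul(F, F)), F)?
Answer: Rational(-5517379, 2) ≈ -2.7587e+6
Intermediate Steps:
Function('W')(F) = Add(Mul(-1, Pow(F, 2)), Mul(Rational(-1, 2), F)) (Function('W')(F) = Mul(Rational(-1, 2), Add(Add(Pow(F, 2), Mul(F, F)), F)) = Mul(Rational(-1, 2), Add(Add(Pow(F, 2), Pow(F, 2)), F)) = Mul(Rational(-1, 2), Add(Mul(2, Pow(F, 2)), F)) = Mul(Rational(-1, 2), Add(F, Mul(2, Pow(F, 2)))) = Add(Mul(-1, Pow(F, 2)), Mul(Rational(-1, 2), F)))
Add(Function('W')(1251), Mul(-1, 1193063)) = Add(Mul(-1, 1251, Add(Rational(1, 2), 1251)), Mul(-1, 1193063)) = Add(Mul(-1, 1251, Rational(2503, 2)), -1193063) = Add(Rational(-3131253, 2), -1193063) = Rational(-5517379, 2)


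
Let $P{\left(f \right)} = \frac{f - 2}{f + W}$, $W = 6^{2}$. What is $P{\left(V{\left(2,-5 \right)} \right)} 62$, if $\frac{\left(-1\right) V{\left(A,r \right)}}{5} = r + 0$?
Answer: $\frac{1426}{61} \approx 23.377$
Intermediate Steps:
$W = 36$
$V{\left(A,r \right)} = - 5 r$ ($V{\left(A,r \right)} = - 5 \left(r + 0\right) = - 5 r$)
$P{\left(f \right)} = \frac{-2 + f}{36 + f}$ ($P{\left(f \right)} = \frac{f - 2}{f + 36} = \frac{-2 + f}{36 + f}$)
$P{\left(V{\left(2,-5 \right)} \right)} 62 = \frac{-2 - -25}{36 - -25} \cdot 62 = \frac{-2 + 25}{36 + 25} \cdot 62 = \frac{1}{61} \cdot 23 \cdot 62 = \frac{23}{61} \cdot 62 = \frac{1426}{61}$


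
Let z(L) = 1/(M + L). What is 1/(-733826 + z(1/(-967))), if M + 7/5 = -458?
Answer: -2221204/1629977251339 ≈ -1.3627e-6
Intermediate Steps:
M = -2297/5 (M = -7/5 - 458 = -2297/5 ≈ -459.40)
z(L) = 1/(-2297/5 + L)
1/(-733826 + z(1/(-967))) = 1/(-733826 + 5/(-2297 + 5/(-967))) = 1/(-733826 + 5/(-2297 + 5*(-1/967))) = 1/(-733826 + 5/(-2297 - 5/967)) = 1/(-733826 + 5/(-2221204/967)) = 1/(-733826 + 5*(-967/2221204)) = 1/(-733826 - 4835/2221204) = 1/(-1629977251339/2221204) = -2221204/1629977251339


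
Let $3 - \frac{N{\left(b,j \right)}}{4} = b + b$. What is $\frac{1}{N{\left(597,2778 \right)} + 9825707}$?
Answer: $\frac{1}{9820943} \approx 1.0182 \cdot 10^{-7}$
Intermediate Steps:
$N{\left(b,j \right)} = 12 - 8 b$ ($N{\left(b,j \right)} = 12 - 4 \left(b + b\right) = 12 - 4 \cdot 2 b = 12 - 8 b$)
$\frac{1}{N{\left(597,2778 \right)} + 9825707} = \frac{1}{\left(12 - 4776\right) + 9825707} = \frac{1}{-4764 + 9825707} = \frac{1}{9820943}$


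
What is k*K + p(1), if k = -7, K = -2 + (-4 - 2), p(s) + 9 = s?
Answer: 48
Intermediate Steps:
p(s) = -9 + s
K = -8 (K = -2 - 6 = -8)
k*K + p(1) = -7*(-8) + (-9 + 1) = 56 - 8 = 48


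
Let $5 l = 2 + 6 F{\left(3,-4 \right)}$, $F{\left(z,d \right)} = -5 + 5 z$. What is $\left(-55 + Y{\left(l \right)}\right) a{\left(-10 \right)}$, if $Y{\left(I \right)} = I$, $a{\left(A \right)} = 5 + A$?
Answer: $213$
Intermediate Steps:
$l = \frac{62}{5}$ ($l = \frac{2 + 6 \left(-5 + 5 \cdot 3\right)}{5} = \frac{2 + 6 \left(-5 + 15\right)}{5} = \frac{2 + 6 \cdot 10}{5} = \frac{2 + 60}{5} = \frac{1}{5} \cdot 62 = \frac{62}{5} \approx 12.4$)
$\left(-55 + Y{\left(l \right)}\right) a{\left(-10 \right)} = \left(-55 + \frac{62}{5}\right) \left(5 - 10\right) = \left(- \frac{213}{5}\right) \left(-5\right) = 213$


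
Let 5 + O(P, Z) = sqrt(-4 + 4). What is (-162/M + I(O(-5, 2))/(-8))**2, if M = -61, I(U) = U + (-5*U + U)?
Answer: 145161/238144 ≈ 0.60955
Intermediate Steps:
O(P, Z) = -5 (O(P, Z) = -5 + sqrt(-4 + 4) = -5 + sqrt(0) = -5 + 0 = -5)
I(U) = -3*U (I(U) = U - 4*U = -3*U)
(-162/M + I(O(-5, 2))/(-8))**2 = (-162/(-61) - 3*(-5)/(-8))**2 = (-162*(-1/61) + 15*(-1/8))**2 = (162/61 - 15/8)**2 = (381/488)**2 = 145161/238144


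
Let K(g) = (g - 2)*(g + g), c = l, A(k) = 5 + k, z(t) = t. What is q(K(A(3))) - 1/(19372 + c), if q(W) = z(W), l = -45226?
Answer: 2481985/25854 ≈ 96.000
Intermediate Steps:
c = -45226
K(g) = 2*g*(-2 + g) (K(g) = (-2 + g)*(2*g) = 2*g*(-2 + g))
q(W) = W
q(K(A(3))) - 1/(19372 + c) = 2*(5 + 3)*(-2 + (5 + 3)) - 1/(19372 - 45226) = 2*8*(-2 + 8) - 1/(-25854) = 2*8*6 - 1*(-1/25854) = 96 + 1/25854 = 2481985/25854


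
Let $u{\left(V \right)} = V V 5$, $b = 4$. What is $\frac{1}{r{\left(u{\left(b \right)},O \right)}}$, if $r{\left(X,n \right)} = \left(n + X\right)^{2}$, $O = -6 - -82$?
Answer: $\frac{1}{24336} \approx 4.1091 \cdot 10^{-5}$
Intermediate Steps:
$u{\left(V \right)} = 5 V^{2}$ ($u{\left(V \right)} = V^{2} \cdot 5 = 5 V^{2}$)
$O = 76$ ($O = -6 + 82 = 76$)
$r{\left(X,n \right)} = \left(X + n\right)^{2}$
$\frac{1}{r{\left(u{\left(b \right)},O \right)}} = \frac{1}{\left(5 \cdot 4^{2} + 76\right)^{2}} = \frac{1}{\left(5 \cdot 16 + 76\right)^{2}} = \frac{1}{\left(80 + 76\right)^{2}} = \frac{1}{156^{2}} = \frac{1}{24336}$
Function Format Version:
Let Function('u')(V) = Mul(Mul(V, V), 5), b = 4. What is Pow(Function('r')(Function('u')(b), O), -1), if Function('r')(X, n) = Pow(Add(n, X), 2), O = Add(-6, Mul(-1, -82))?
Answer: Rational(1, 24336) ≈ 4.1091e-5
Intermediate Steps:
Function('u')(V) = Mul(5, Pow(V, 2)) (Function('u')(V) = Mul(Pow(V, 2), 5) = Mul(5, Pow(V, 2)))
O = 76 (O = Add(-6, 82) = 76)
Function('r')(X, n) = Pow(Add(X, n), 2)
Pow(Function('r')(Function('u')(b), O), -1) = Pow(Pow(Add(Mul(5, Pow(4, 2)), 76), 2), -1) = Pow(Pow(Add(Mul(5, 16), 76), 2), -1) = Pow(Pow(Add(80, 76), 2), -1) = Pow(Pow(156, 2), -1) = Pow(24336, -1) = Rational(1, 24336)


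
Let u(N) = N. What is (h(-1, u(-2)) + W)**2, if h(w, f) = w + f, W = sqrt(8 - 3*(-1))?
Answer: (3 - sqrt(11))**2 ≈ 0.10025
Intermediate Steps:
W = sqrt(11) (W = sqrt(8 + 3) = sqrt(11) ≈ 3.3166)
h(w, f) = f + w
(h(-1, u(-2)) + W)**2 = ((-2 - 1) + sqrt(11))**2 = (-3 + sqrt(11))**2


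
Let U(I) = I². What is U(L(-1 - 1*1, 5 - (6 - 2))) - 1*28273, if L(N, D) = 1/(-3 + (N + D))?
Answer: -452367/16 ≈ -28273.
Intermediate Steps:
L(N, D) = 1/(-3 + D + N) (L(N, D) = 1/(-3 + (D + N)) = 1/(-3 + D + N))
U(L(-1 - 1*1, 5 - (6 - 2))) - 1*28273 = (1/(-3 + (5 - (6 - 2)) + (-1 - 1*1)))² - 1*28273 = (1/(-3 + (5 - 1*4) + (-1 - 1)))² - 28273 = (1/(-3 + (5 - 4) - 2))² - 28273 = (1/(-3 + 1 - 2))² - 28273 = (1/(-4))² - 28273 = (-¼)² - 28273 = 1/16 - 28273 = -452367/16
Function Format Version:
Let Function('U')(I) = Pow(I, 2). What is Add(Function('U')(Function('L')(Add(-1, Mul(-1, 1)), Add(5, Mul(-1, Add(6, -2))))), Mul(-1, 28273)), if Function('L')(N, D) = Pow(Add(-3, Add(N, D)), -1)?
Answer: Rational(-452367, 16) ≈ -28273.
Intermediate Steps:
Function('L')(N, D) = Pow(Add(-3, D, N), -1) (Function('L')(N, D) = Pow(Add(-3, Add(D, N)), -1) = Pow(Add(-3, D, N), -1))
Add(Function('U')(Function('L')(Add(-1, Mul(-1, 1)), Add(5, Mul(-1, Add(6, -2))))), Mul(-1, 28273)) = Add(Pow(Pow(Add(-3, Add(5, Mul(-1, Add(6, -2))), Add(-1, Mul(-1, 1))), -1), 2), Mul(-1, 28273)) = Add(Pow(Pow(Add(-3, Add(5, Mul(-1, 4)), Add(-1, -1)), -1), 2), -28273) = Add(Pow(Pow(Add(-3, Add(5, -4), -2), -1), 2), -28273) = Add(Pow(Pow(Add(-3, 1, -2), -1), 2), -28273) = Add(Pow(Pow(-4, -1), 2), -28273) = Add(Pow(Rational(-1, 4), 2), -28273) = Add(Rational(1, 16), -28273) = Rational(-452367, 16)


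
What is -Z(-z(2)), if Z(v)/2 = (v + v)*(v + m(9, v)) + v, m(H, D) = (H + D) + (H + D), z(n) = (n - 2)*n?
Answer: 0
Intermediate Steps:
z(n) = n*(-2 + n) (z(n) = (-2 + n)*n = n*(-2 + n))
m(H, D) = 2*D + 2*H (m(H, D) = (D + H) + (D + H) = 2*D + 2*H)
Z(v) = 2*v + 4*v*(18 + 3*v) (Z(v) = 2*((v + v)*(v + (2*v + 2*9)) + v) = 2*((2*v)*(v + (2*v + 18)) + v) = 2*((2*v)*(v + (18 + 2*v)) + v) = 2*((2*v)*(18 + 3*v) + v) = 2*(2*v*(18 + 3*v) + v) = 2*(v + 2*v*(18 + 3*v)) = 2*v + 4*v*(18 + 3*v))
-Z(-z(2)) = -2*(-2*(-2 + 2))*(37 + 6*(-2*(-2 + 2))) = -2*(-2*0)*(37 + 6*(-2*0)) = -2*(-1*0)*(37 + 6*(-1*0)) = -2*0*(37 + 6*0) = -2*0*(37 + 0) = -2*0*37 = -1*0 = 0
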